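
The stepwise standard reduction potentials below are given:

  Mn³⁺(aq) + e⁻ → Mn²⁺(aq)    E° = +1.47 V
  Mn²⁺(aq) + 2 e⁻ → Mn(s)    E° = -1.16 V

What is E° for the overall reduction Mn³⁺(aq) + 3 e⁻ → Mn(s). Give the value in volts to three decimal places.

-0.283 V

Since ΔG° = −nFE° is additive over sequential reductions, n₃E°₃ = n₁E°₁ + n₂E°₂.
E°₃ = (1×+1.47 + 2×-1.16) / 3 = (-0.850) / 3 = -0.283 V.
E° values themselves are not directly additive — weighting by electron count is essential.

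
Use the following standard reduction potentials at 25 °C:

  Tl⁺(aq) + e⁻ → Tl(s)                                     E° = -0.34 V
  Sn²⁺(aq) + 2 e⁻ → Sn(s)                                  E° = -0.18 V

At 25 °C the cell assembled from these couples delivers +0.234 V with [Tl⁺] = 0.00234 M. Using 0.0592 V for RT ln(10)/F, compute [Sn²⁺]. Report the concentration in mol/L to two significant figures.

Sn²⁺/Sn is the cathode, Tl⁺/Tl the anode: E°cell = +0.16 V, n = 2.
Overall reaction: Sn²⁺(aq) + 2 Tl(s) → Sn(s) + 2 Tl⁺(aq); Q = [Tl⁺]^2/[Sn²⁺]^1.
From E = E° − (0.0592/n) log Q: log Q = (E° − E)·n/0.0592 = (+0.16 − (+0.234))·2/0.0592 = -2.5000.
So 1·log[Sn²⁺] = 2·log(0.00234) − log Q = -5.2616 − (-2.5000) = -2.7616; [Sn²⁺] = 10^(-2.7616) ≈ 0.0017 M.

0.0017 M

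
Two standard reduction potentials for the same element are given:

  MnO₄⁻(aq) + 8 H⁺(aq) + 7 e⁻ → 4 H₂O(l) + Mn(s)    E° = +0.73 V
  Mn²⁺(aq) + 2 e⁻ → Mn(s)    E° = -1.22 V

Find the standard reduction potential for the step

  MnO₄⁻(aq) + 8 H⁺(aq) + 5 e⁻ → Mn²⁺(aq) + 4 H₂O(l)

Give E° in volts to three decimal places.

Sequential free energies add, so n₃E°₃ = n₁E°₁ + n₂E°₂.
With n₃ = 7, and the known step contributing 2×(-1.22) V, the unknown satisfies 5·E° = 7×(+0.73) − 2×(-1.22) = +7.550.
E° = +7.550 / 5 = +1.510 V.

+1.510 V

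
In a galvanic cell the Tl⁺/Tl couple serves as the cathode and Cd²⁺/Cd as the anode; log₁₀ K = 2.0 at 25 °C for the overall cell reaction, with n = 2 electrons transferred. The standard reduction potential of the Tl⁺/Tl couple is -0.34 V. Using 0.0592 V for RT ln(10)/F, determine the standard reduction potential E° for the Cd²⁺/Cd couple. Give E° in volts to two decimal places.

-0.40 V

E°cell = (0.0592/n)·log K = (0.0592/2)(2.0) = +0.059 V.
Since Tl⁺/Tl is the cathode and Cd²⁺/Cd the anode, E°cell = E°(Tl⁺/Tl) − E°(Cd²⁺/Cd).
So E°(Cd²⁺/Cd) = E°(Tl⁺/Tl) − E°cell = (-0.34) − (+0.059) = -0.40 V.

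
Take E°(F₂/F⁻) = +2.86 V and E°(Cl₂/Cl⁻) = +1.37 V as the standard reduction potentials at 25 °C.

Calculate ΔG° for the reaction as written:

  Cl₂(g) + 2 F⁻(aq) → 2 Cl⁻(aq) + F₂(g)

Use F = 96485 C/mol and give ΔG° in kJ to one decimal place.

As written, Cl₂/Cl⁻ is reduced (cathode) and F₂/F⁻ is oxidised (anode), so E°cell = (+1.37) − (+2.86) = -1.49 V.
Balancing electrons gives n = 2.
ΔG° = −nFE° = −(2)(96485)(-1.49) = 287,525 J = +287.5 kJ.

+287.5 kJ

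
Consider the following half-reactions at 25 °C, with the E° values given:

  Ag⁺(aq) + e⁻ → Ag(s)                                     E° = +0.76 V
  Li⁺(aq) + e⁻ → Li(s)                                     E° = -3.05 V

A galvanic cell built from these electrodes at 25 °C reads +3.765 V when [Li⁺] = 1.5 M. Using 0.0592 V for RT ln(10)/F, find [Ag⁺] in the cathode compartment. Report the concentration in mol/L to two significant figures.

Ag⁺/Ag is the cathode, Li⁺/Li the anode: E°cell = +3.81 V, n = 1.
Overall reaction: Ag⁺(aq) + Li(s) → Ag(s) + Li⁺(aq); Q = [Li⁺]^1/[Ag⁺]^1.
From E = E° − (0.0592/n) log Q: log Q = (E° − E)·n/0.0592 = (+3.81 − (+3.765))·1/0.0592 = 0.7601.
So 1·log[Ag⁺] = 1·log(1.5) − log Q = 0.1761 − (0.7601) = -0.5840; [Ag⁺] = 10^(-0.5840) ≈ 0.26 M.

0.26 M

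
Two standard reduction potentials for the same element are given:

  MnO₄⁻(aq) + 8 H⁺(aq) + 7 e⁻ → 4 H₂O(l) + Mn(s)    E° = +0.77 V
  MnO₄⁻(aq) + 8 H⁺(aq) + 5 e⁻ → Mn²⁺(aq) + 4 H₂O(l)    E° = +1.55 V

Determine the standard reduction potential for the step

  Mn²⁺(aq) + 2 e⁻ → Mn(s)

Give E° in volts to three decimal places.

Sequential free energies add, so n₃E°₃ = n₁E°₁ + n₂E°₂.
With n₃ = 7, and the known step contributing 5×(+1.55) V, the unknown satisfies 2·E° = 7×(+0.77) − 5×(+1.55) = -2.360.
E° = -2.360 / 2 = -1.180 V.

-1.180 V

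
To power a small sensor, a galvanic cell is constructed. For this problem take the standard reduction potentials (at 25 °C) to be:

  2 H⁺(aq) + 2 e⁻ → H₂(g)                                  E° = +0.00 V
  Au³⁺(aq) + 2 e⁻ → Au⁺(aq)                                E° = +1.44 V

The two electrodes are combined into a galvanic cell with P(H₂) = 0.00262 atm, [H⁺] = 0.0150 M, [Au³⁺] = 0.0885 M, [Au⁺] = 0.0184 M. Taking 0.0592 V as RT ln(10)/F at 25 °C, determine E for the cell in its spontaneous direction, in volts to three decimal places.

Au³⁺/Au⁺ is the cathode (higher E°), H⁺/H₂ the anode: E°cell = +1.44 − (+0.00) = +1.44 V, n = 2.
Overall: Au³⁺(aq) + H₂(g) → Au⁺(aq) + 2 H⁺(aq)
Q = [Au⁺]·[H⁺]^2 / ([Au³⁺]·P(H₂)); log Q = -1.748.
E = E° − (0.0592/n) log Q = +1.44 − (0.0592/2)(-1.748) = +1.492 V.

+1.492 V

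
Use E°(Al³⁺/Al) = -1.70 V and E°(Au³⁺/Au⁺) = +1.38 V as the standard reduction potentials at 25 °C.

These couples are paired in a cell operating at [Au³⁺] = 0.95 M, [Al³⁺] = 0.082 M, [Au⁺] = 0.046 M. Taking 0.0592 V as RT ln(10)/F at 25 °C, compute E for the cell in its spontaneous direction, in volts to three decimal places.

Au³⁺/Au⁺ is the cathode (higher E°), Al³⁺/Al the anode: E°cell = +1.38 − (-1.70) = +3.08 V, n = 6.
Overall: 3 Au³⁺(aq) + 2 Al(s) → 3 Au⁺(aq) + 2 Al³⁺(aq)
Q = [Au⁺]^3·[Al³⁺]^2 / ([Au³⁺]^3); log Q = -6.117.
E = E° − (0.0592/n) log Q = +3.08 − (0.0592/6)(-6.117) = +3.140 V.

+3.140 V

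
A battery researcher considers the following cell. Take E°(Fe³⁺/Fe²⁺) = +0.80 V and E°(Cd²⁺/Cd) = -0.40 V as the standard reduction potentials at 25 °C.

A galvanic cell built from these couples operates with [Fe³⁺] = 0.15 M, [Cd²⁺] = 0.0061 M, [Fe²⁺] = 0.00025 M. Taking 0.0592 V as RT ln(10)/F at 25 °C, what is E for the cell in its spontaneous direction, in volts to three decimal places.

Fe³⁺/Fe²⁺ is the cathode (higher E°), Cd²⁺/Cd the anode: E°cell = +0.80 − (-0.40) = +1.20 V, n = 2.
Overall: 2 Fe³⁺(aq) + Cd(s) → 2 Fe²⁺(aq) + Cd²⁺(aq)
Q = [Fe²⁺]^2·[Cd²⁺] / ([Fe³⁺]^2); log Q = -7.771.
E = E° − (0.0592/n) log Q = +1.20 − (0.0592/2)(-7.771) = +1.430 V.

+1.430 V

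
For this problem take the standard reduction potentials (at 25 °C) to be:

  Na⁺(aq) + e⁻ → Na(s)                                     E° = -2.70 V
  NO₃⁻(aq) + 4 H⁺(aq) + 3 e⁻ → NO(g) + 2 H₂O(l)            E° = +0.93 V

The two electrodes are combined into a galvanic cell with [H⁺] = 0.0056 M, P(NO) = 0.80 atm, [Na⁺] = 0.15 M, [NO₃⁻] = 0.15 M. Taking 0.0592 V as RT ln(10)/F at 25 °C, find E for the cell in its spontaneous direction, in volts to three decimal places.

NO₃⁻/NO is the cathode (higher E°), Na⁺/Na the anode: E°cell = +0.93 − (-2.70) = +3.63 V, n = 3.
Overall: NO₃⁻(aq) + 4 H⁺(aq) + 3 Na(s) → NO(g) + 2 H₂O(l) + 3 Na⁺(aq)
Q = P(NO)·[Na⁺]^3 / ([NO₃⁻]·[H⁺]^4); log Q = 7.263.
E = E° − (0.0592/n) log Q = +3.63 − (0.0592/3)(7.263) = +3.487 V.

+3.487 V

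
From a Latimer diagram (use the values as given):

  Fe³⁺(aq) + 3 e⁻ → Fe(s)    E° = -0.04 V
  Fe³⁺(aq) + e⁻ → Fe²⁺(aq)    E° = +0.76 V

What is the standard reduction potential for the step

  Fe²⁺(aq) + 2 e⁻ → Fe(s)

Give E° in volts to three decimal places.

-0.440 V

Sequential free energies add, so n₃E°₃ = n₁E°₁ + n₂E°₂.
With n₃ = 3, and the known step contributing 1×(+0.76) V, the unknown satisfies 2·E° = 3×(-0.04) − 1×(+0.76) = -0.880.
E° = -0.880 / 2 = -0.440 V.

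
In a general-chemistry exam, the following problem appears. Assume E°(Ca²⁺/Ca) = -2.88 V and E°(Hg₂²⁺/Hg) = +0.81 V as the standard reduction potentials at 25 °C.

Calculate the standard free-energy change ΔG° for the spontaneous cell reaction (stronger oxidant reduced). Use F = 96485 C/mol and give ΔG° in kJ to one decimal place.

-712.1 kJ

Hg₂²⁺/Hg (E° = +0.81 V) is the cathode; Ca²⁺/Ca (E° = -2.88 V) is the anode, so E°cell = +3.69 V.
Balancing electrons gives n = 2 (lcm of 2 and 2).
ΔG° = −nFE° = −(2)(96485)(+3.69) = -712,059 J = -712.1 kJ.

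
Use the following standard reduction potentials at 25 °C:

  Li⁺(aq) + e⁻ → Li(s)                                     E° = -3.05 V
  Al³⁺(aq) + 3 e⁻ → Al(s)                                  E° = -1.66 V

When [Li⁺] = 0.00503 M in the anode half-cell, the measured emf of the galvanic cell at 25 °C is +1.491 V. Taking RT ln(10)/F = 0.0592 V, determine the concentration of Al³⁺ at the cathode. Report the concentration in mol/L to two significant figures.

Al³⁺/Al is the cathode, Li⁺/Li the anode: E°cell = +1.39 V, n = 3.
Overall reaction: Al³⁺(aq) + 3 Li(s) → Al(s) + 3 Li⁺(aq); Q = [Li⁺]^3/[Al³⁺]^1.
From E = E° − (0.0592/n) log Q: log Q = (E° − E)·n/0.0592 = (+1.39 − (+1.491))·3/0.0592 = -5.1182.
So 1·log[Al³⁺] = 3·log(0.00503) − log Q = -6.8953 − (-5.1182) = -1.7771; [Al³⁺] = 10^(-1.7771) ≈ 0.017 M.

0.017 M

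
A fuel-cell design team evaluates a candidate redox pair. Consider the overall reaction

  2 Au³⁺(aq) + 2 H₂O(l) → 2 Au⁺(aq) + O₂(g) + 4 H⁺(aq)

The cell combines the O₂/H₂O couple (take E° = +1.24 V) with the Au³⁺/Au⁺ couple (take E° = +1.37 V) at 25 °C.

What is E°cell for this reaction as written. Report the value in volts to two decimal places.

+0.13 V

The Au³⁺/Au⁺ couple has the higher reduction potential, so it is the cathode; O₂/H₂O is oxidised at the anode.
E°cell = E°(cathode) − E°(anode) = (+1.37) − (+1.24) = +0.13 V.
Since E°cell > 0, the reaction is spontaneous under standard conditions.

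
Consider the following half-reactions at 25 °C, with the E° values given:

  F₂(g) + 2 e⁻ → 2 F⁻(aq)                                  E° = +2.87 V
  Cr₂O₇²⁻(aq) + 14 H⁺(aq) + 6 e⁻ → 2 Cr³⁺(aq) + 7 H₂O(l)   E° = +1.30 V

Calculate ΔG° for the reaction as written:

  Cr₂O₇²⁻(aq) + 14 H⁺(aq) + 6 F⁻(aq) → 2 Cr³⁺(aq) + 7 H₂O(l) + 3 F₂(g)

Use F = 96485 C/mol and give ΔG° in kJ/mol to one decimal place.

As written, Cr₂O₇²⁻/Cr³⁺ is reduced (cathode) and F₂/F⁻ is oxidised (anode), so E°cell = (+1.30) − (+2.87) = -1.57 V.
Balancing electrons gives n = 6.
ΔG° = −nFE° = −(6)(96485)(-1.57) = 908,889 J = +908.9 kJ/mol.

+908.9 kJ/mol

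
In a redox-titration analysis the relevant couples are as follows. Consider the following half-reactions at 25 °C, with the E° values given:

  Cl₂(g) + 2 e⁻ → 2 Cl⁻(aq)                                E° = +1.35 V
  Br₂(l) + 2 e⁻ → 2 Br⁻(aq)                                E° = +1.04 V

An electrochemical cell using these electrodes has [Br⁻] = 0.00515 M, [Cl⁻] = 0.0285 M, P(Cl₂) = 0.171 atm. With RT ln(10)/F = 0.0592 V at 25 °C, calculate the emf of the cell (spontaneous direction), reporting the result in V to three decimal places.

Cl₂/Cl⁻ is the cathode (higher E°), Br₂/Br⁻ the anode: E°cell = +1.35 − (+1.04) = +0.31 V, n = 2.
Overall: Cl₂(g) + 2 Br⁻(aq) → 2 Cl⁻(aq) + Br₂(l)
Q = [Cl⁻]^2 / (P(Cl₂)·[Br⁻]^2); log Q = 2.253.
E = E° − (0.0592/n) log Q = +0.31 − (0.0592/2)(2.253) = +0.243 V.

+0.243 V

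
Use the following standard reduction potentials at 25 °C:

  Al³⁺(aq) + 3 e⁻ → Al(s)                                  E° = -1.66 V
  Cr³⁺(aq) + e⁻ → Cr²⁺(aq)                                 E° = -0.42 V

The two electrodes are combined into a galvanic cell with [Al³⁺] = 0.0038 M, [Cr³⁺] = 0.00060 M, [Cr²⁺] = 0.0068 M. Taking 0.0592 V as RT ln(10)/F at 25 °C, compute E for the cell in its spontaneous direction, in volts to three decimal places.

Cr³⁺/Cr²⁺ is the cathode (higher E°), Al³⁺/Al the anode: E°cell = -0.42 − (-1.66) = +1.24 V, n = 3.
Overall: 3 Cr³⁺(aq) + Al(s) → 3 Cr²⁺(aq) + Al³⁺(aq)
Q = [Cr²⁺]^3·[Al³⁺] / ([Cr³⁺]^3); log Q = 0.743.
E = E° − (0.0592/n) log Q = +1.24 − (0.0592/3)(0.743) = +1.225 V.

+1.225 V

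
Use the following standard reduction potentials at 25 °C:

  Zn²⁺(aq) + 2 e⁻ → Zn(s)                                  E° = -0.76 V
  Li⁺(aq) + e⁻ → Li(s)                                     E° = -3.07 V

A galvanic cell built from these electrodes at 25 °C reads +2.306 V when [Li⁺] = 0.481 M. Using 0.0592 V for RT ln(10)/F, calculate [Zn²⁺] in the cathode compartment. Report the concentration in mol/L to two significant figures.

Zn²⁺/Zn is the cathode, Li⁺/Li the anode: E°cell = +2.31 V, n = 2.
Overall reaction: Zn²⁺(aq) + 2 Li(s) → Zn(s) + 2 Li⁺(aq); Q = [Li⁺]^2/[Zn²⁺]^1.
From E = E° − (0.0592/n) log Q: log Q = (E° − E)·n/0.0592 = (+2.31 − (+2.306))·2/0.0592 = 0.1351.
So 1·log[Zn²⁺] = 2·log(0.481) − log Q = -0.6357 − (0.1351) = -0.7708; [Zn²⁺] = 10^(-0.7708) ≈ 0.17 M.

0.17 M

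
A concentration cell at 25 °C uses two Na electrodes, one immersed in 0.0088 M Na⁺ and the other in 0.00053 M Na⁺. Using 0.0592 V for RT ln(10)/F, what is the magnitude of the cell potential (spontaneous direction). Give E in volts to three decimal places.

For a concentration cell E°cell = 0. The 0.0088 M side is the cathode (reduction is favoured where [Na⁺] is higher).
With n = 1, E = −(0.0592/1) log([Na⁺]ₐₙ/[Na⁺]꜀ₐₜ) = −(0.0592/1) log(0.00053/0.0088) = −(0.0592/1)(-1.220) = +0.072 V.

+0.072 V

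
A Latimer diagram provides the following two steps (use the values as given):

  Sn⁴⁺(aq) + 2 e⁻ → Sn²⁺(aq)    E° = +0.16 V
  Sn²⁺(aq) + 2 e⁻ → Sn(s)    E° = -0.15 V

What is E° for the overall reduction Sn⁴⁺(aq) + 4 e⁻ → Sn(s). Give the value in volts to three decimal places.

Since ΔG° = −nFE° is additive over sequential reductions, n₃E°₃ = n₁E°₁ + n₂E°₂.
E°₃ = (2×+0.16 + 2×-0.15) / 4 = (+0.020) / 4 = +0.005 V.

+0.005 V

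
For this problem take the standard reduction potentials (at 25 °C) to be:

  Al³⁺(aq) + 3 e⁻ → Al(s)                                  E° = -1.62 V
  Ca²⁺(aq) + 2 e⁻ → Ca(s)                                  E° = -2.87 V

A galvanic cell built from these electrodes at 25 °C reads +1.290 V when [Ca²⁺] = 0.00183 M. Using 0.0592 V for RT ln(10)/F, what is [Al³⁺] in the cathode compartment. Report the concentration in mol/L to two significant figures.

0.0083 M

Al³⁺/Al is the cathode, Ca²⁺/Ca the anode: E°cell = +1.25 V, n = 6.
Overall reaction: 2 Al³⁺(aq) + 3 Ca(s) → 2 Al(s) + 3 Ca²⁺(aq); Q = [Ca²⁺]^3/[Al³⁺]^2.
From E = E° − (0.0592/n) log Q: log Q = (E° − E)·n/0.0592 = (+1.25 − (+1.290))·6/0.0592 = -4.0541.
So 2·log[Al³⁺] = 3·log(0.00183) − log Q = -8.2126 − (-4.0541) = -4.1585; log[Al³⁺] = -4.1585 / 2 = -2.0793; [Al³⁺] = 10^(-2.0793) ≈ 0.0083 M.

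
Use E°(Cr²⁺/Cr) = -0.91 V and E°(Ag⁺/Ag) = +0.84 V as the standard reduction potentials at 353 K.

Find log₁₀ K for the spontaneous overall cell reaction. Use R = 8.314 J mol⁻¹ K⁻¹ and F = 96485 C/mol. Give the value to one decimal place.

Cathode: Ag⁺/Ag; anode: Cr²⁺/Cr. E°cell = (+0.84) − (-0.91) = +1.75 V, with n = 2.
ΔG° = −nFE° = −RT ln K, so ln K = nFE°/(RT) = (2)(96485)(+1.75) / ((8.314)(353)) = 115.065.
log₁₀ K = 115.065 / ln 10 = 50.0.

50.0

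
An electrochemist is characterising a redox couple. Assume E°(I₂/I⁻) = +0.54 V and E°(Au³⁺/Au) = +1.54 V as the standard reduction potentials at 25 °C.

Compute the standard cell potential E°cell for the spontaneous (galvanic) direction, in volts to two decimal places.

The Au³⁺/Au couple has the higher reduction potential, so it is the cathode; I₂/I⁻ is oxidised at the anode.
E°cell = E°(cathode) − E°(anode) = (+1.54) − (+0.54) = +1.00 V.

+1.00 V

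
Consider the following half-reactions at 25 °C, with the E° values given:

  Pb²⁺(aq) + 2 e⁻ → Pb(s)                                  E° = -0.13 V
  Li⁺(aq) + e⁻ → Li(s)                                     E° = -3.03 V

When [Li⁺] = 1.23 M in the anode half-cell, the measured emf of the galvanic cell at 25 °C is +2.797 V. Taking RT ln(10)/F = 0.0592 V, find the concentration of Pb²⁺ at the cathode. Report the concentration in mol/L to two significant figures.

0.00050 M

Pb²⁺/Pb is the cathode, Li⁺/Li the anode: E°cell = +2.90 V, n = 2.
Overall reaction: Pb²⁺(aq) + 2 Li(s) → Pb(s) + 2 Li⁺(aq); Q = [Li⁺]^2/[Pb²⁺]^1.
From E = E° − (0.0592/n) log Q: log Q = (E° − E)·n/0.0592 = (+2.90 − (+2.797))·2/0.0592 = 3.4797.
So 1·log[Pb²⁺] = 2·log(1.23) − log Q = 0.1798 − (3.4797) = -3.2999; [Pb²⁺] = 10^(-3.2999) ≈ 0.00050 M.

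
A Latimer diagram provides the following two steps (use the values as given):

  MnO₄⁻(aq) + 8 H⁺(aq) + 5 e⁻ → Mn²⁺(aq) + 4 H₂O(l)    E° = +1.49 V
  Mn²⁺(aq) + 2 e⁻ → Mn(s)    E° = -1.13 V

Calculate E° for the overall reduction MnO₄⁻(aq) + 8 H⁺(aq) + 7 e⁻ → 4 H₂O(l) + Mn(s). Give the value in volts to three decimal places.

+0.741 V

Standard free energies of sequential steps add: ΔG°₃ = ΔG°₁ + ΔG°₂, so n₃E°₃ = n₁E°₁ + n₂E°₂.
E°₃ = (5×+1.49 + 2×-1.13) / 7 = (+5.190) / 7 = +0.741 V.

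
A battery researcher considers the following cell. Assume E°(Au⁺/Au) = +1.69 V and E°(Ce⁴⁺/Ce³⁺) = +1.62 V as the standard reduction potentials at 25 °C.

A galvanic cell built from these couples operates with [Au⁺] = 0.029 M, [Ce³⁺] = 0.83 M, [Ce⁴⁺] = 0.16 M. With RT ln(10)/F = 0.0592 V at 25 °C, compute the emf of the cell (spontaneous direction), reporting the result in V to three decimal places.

+0.021 V

Au⁺/Au is the cathode (higher E°), Ce⁴⁺/Ce³⁺ the anode: E°cell = +1.69 − (+1.62) = +0.07 V, n = 1.
Overall: Au⁺(aq) + Ce³⁺(aq) → Au(s) + Ce⁴⁺(aq)
Q = [Ce⁴⁺] / ([Au⁺]·[Ce³⁺]); log Q = 0.823.
E = E° − (0.0592/n) log Q = +0.07 − (0.0592/1)(0.823) = +0.021 V.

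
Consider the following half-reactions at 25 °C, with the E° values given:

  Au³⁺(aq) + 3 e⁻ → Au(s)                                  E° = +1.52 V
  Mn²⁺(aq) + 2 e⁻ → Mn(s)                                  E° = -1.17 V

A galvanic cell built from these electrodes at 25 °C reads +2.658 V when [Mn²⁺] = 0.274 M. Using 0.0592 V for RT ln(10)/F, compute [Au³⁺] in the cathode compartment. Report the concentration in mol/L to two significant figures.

Au³⁺/Au is the cathode, Mn²⁺/Mn the anode: E°cell = +2.69 V, n = 6.
Overall reaction: 2 Au³⁺(aq) + 3 Mn(s) → 2 Au(s) + 3 Mn²⁺(aq); Q = [Mn²⁺]^3/[Au³⁺]^2.
From E = E° − (0.0592/n) log Q: log Q = (E° − E)·n/0.0592 = (+2.69 − (+2.658))·6/0.0592 = 3.2432.
So 2·log[Au³⁺] = 3·log(0.274) − log Q = -1.6867 − (3.2432) = -4.9299; log[Au³⁺] = -4.9299 / 2 = -2.4649; [Au³⁺] = 10^(-2.4649) ≈ 0.0034 M.

0.0034 M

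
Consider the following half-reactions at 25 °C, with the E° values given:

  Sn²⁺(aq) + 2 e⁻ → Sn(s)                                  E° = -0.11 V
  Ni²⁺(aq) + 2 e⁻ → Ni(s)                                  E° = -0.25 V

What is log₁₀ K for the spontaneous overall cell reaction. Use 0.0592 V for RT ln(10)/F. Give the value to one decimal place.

Cathode: Sn²⁺/Sn; anode: Ni²⁺/Ni. E°cell = +0.14 V, n = 2.
log K = nE°cell / 0.0592 = (2)(+0.14) / 0.0592 = 4.7.

4.7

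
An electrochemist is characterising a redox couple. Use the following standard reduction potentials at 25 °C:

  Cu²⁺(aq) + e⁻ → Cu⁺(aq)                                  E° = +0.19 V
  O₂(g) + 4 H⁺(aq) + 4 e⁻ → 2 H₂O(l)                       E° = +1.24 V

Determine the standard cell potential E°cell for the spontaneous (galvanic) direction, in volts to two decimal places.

The O₂/H₂O couple has the higher reduction potential, so it is the cathode; Cu²⁺/Cu⁺ is oxidised at the anode.
E°cell = E°(cathode) − E°(anode) = (+1.24) − (+0.19) = +1.05 V.

+1.05 V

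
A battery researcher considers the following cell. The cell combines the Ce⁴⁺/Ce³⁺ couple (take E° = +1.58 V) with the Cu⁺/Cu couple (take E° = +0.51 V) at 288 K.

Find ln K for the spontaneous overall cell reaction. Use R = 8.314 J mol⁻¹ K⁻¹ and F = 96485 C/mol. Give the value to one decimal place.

Cathode: Ce⁴⁺/Ce³⁺; anode: Cu⁺/Cu. E°cell = (+1.58) − (+0.51) = +1.07 V, with n = 1.
ΔG° = −nFE° = −RT ln K, so ln K = nFE°/(RT) = (1)(96485)(+1.07) / ((8.314)(288)) = 43.116.

43.1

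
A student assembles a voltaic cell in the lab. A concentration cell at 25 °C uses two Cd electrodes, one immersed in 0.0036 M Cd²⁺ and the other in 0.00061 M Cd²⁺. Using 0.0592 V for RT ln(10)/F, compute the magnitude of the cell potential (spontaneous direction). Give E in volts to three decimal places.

+0.023 V

For a concentration cell E°cell = 0. The 0.0036 M side is the cathode (reduction is favoured where [Cd²⁺] is higher).
With n = 2, E = −(0.0592/2) log([Cd²⁺]ₐₙ/[Cd²⁺]꜀ₐₜ) = −(0.0592/2) log(0.00061/0.0036) = −(0.0592/2)(-0.771) = +0.023 V.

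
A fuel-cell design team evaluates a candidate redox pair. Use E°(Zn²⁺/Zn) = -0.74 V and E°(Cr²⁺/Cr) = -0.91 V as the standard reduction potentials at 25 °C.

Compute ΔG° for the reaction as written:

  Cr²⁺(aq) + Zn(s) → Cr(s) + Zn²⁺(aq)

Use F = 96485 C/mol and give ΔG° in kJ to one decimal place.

+32.8 kJ

As written, Cr²⁺/Cr is reduced (cathode) and Zn²⁺/Zn is oxidised (anode), so E°cell = (-0.91) − (-0.74) = -0.17 V.
Balancing electrons gives n = 2.
ΔG° = −nFE° = −(2)(96485)(-0.17) = 32,805 J = +32.8 kJ.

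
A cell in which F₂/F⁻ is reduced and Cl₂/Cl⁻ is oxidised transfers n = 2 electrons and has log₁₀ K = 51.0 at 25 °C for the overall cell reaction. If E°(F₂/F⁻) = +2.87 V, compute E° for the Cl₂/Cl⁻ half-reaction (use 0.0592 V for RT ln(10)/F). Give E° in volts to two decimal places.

+1.36 V

E°cell = (0.0592/n)·log K = (0.0592/2)(51.0) = +1.510 V.
Since F₂/F⁻ is the cathode and Cl₂/Cl⁻ the anode, E°cell = E°(F₂/F⁻) − E°(Cl₂/Cl⁻).
So E°(Cl₂/Cl⁻) = E°(F₂/F⁻) − E°cell = (+2.87) − (+1.510) = +1.36 V.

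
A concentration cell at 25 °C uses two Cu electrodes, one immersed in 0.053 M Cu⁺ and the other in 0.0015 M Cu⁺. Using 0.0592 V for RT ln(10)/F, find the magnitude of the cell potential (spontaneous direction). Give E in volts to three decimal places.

+0.092 V

For a concentration cell E°cell = 0. The 0.053 M side is the cathode (reduction is favoured where [Cu⁺] is higher).
With n = 1, E = −(0.0592/1) log([Cu⁺]ₐₙ/[Cu⁺]꜀ₐₜ) = −(0.0592/1) log(0.0015/0.053) = −(0.0592/1)(-1.548) = +0.092 V.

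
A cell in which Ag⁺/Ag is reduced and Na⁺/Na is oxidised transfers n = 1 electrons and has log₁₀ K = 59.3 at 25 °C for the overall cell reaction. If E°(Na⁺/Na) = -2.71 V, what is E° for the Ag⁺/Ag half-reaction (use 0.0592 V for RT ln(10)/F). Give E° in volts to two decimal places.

E°cell = (0.0592/n)·log K = (0.0592/1)(59.3) = +3.511 V.
Since Ag⁺/Ag is the cathode and Na⁺/Na the anode, E°cell = E°(Ag⁺/Ag) − E°(Na⁺/Na).
So E°(Ag⁺/Ag) = E°cell + E°(Na⁺/Na) = +3.511 + (-2.71) = +0.80 V.

+0.80 V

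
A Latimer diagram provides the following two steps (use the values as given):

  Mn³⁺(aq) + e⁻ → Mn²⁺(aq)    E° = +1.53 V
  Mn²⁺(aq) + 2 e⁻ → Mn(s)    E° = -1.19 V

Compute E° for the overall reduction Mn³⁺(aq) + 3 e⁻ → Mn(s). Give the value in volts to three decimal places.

Adding the free-energy changes (−nFE°) of the two steps gives −n₃FE°₃ = −n₁FE°₁ − n₂FE°₂.
E°₃ = (1×+1.53 + 2×-1.19) / 3 = (-0.850) / 3 = -0.283 V.
Simply averaging or adding the two E° values would be wrong; the electron-weighted sum is required.

-0.283 V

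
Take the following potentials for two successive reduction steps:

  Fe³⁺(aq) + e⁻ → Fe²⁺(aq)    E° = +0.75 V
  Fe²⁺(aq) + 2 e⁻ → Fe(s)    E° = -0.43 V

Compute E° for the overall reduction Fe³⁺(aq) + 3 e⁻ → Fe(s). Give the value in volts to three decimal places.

-0.037 V

Since ΔG° = −nFE° is additive over sequential reductions, n₃E°₃ = n₁E°₁ + n₂E°₂.
E°₃ = (1×+0.75 + 2×-0.43) / 3 = (-0.110) / 3 = -0.037 V.
E° values themselves are not directly additive — weighting by electron count is essential.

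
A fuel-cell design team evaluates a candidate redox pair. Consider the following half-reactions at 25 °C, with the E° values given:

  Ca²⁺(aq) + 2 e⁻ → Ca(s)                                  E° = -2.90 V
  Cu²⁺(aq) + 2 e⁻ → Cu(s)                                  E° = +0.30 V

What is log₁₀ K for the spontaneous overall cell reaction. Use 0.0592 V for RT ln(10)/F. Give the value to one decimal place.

108.1

Cathode: Cu²⁺/Cu; anode: Ca²⁺/Ca. E°cell = +3.20 V, n = 2.
log K = nE°cell / 0.0592 = (2)(+3.20) / 0.0592 = 108.1.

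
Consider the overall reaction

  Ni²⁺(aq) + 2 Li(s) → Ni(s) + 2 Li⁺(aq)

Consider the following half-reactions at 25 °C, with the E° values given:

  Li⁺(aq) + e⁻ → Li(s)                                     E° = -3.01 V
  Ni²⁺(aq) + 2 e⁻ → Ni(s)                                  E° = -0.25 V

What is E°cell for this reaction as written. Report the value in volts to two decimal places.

+2.76 V

The Ni²⁺/Ni couple has the higher reduction potential, so it is the cathode; Li⁺/Li is oxidised at the anode.
E°cell = E°(cathode) − E°(anode) = (-0.25) − (-3.01) = +2.76 V.
Since E°cell > 0, the reaction is spontaneous under standard conditions.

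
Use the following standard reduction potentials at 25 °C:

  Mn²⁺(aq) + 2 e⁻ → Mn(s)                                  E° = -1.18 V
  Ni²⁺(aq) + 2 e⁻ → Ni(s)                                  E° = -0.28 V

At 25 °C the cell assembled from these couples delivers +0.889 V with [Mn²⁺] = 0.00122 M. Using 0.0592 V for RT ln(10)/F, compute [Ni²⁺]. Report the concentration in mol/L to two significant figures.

Ni²⁺/Ni is the cathode, Mn²⁺/Mn the anode: E°cell = +0.90 V, n = 2.
Overall reaction: Ni²⁺(aq) + Mn(s) → Ni(s) + Mn²⁺(aq); Q = [Mn²⁺]^1/[Ni²⁺]^1.
From E = E° − (0.0592/n) log Q: log Q = (E° − E)·n/0.0592 = (+0.90 − (+0.889))·2/0.0592 = 0.3716.
So 1·log[Ni²⁺] = 1·log(0.00122) − log Q = -2.9136 − (0.3716) = -3.2852; [Ni²⁺] = 10^(-3.2852) ≈ 0.00052 M.

0.00052 M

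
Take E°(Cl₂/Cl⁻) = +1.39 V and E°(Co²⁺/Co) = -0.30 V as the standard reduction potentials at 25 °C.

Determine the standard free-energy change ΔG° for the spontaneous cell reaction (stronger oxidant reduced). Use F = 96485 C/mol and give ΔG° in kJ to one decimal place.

-326.1 kJ

Cl₂/Cl⁻ (E° = +1.39 V) is the cathode; Co²⁺/Co (E° = -0.30 V) is the anode, so E°cell = +1.69 V.
Balancing electrons gives n = 2 (lcm of 2 and 2).
ΔG° = −nFE° = −(2)(96485)(+1.69) = -326,119 J = -326.1 kJ.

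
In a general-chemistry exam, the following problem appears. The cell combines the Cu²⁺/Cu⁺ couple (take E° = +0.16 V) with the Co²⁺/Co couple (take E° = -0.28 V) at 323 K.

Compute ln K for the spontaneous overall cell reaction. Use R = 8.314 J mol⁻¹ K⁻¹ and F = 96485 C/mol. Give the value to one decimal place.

Cathode: Cu²⁺/Cu⁺; anode: Co²⁺/Co. E°cell = (+0.16) − (-0.28) = +0.44 V, with n = 2.
ΔG° = −nFE° = −RT ln K, so ln K = nFE°/(RT) = (2)(96485)(+0.44) / ((8.314)(323)) = 31.618.

31.6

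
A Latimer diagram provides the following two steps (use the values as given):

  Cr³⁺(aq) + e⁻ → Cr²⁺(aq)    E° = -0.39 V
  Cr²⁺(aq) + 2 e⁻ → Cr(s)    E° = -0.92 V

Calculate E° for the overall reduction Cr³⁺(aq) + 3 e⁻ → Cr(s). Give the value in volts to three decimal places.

-0.743 V

Adding the free-energy changes (−nFE°) of the two steps gives −n₃FE°₃ = −n₁FE°₁ − n₂FE°₂.
E°₃ = (1×-0.39 + 2×-0.92) / 3 = (-2.230) / 3 = -0.743 V.
Simply averaging or adding the two E° values would be wrong; the electron-weighted sum is required.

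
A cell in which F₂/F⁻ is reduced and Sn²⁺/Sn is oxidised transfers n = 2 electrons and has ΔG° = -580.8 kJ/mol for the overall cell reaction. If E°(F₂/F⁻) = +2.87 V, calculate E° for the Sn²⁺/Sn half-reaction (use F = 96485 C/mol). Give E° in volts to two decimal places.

-0.14 V

E°cell = −ΔG°/(nF) = −(-580.8×10³)/((2)(96485)) = +3.010 V.
Since F₂/F⁻ is the cathode and Sn²⁺/Sn the anode, E°cell = E°(F₂/F⁻) − E°(Sn²⁺/Sn).
So E°(Sn²⁺/Sn) = E°(F₂/F⁻) − E°cell = (+2.87) − (+3.010) = -0.14 V.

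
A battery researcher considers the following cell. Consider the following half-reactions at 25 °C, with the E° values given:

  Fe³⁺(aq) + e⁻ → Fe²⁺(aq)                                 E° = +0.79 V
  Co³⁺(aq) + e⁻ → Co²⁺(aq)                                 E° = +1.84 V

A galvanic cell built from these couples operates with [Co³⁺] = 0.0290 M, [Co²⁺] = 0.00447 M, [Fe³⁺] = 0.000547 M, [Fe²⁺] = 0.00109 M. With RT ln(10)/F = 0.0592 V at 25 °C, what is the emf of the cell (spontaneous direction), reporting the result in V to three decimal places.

Co³⁺/Co²⁺ is the cathode (higher E°), Fe³⁺/Fe²⁺ the anode: E°cell = +1.84 − (+0.79) = +1.05 V, n = 1.
Overall: Co³⁺(aq) + Fe²⁺(aq) → Co²⁺(aq) + Fe³⁺(aq)
Q = [Co²⁺]·[Fe³⁺] / ([Co³⁺]·[Fe²⁺]); log Q = -1.112.
E = E° − (0.0592/n) log Q = +1.05 − (0.0592/1)(-1.112) = +1.116 V.

+1.116 V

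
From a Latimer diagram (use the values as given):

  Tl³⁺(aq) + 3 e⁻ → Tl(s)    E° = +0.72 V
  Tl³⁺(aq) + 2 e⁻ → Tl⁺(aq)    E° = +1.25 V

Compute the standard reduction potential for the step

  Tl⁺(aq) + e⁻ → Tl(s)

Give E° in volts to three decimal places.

Sequential free energies add, so n₃E°₃ = n₁E°₁ + n₂E°₂.
With n₃ = 3, and the known step contributing 2×(+1.25) V, the unknown satisfies 1·E° = 3×(+0.72) − 2×(+1.25) = -0.340.
E° = -0.340 / 1 = -0.340 V.

-0.340 V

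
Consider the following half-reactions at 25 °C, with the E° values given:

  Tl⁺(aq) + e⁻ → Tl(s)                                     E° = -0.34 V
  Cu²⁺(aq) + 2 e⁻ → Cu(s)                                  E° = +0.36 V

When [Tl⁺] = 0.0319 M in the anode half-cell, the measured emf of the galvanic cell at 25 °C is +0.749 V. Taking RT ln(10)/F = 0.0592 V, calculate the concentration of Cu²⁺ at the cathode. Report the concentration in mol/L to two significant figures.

Cu²⁺/Cu is the cathode, Tl⁺/Tl the anode: E°cell = +0.70 V, n = 2.
Overall reaction: Cu²⁺(aq) + 2 Tl(s) → Cu(s) + 2 Tl⁺(aq); Q = [Tl⁺]^2/[Cu²⁺]^1.
From E = E° − (0.0592/n) log Q: log Q = (E° − E)·n/0.0592 = (+0.70 − (+0.749))·2/0.0592 = -1.6554.
So 1·log[Cu²⁺] = 2·log(0.0319) − log Q = -2.9924 − (-1.6554) = -1.3370; [Cu²⁺] = 10^(-1.3370) ≈ 0.046 M.

0.046 M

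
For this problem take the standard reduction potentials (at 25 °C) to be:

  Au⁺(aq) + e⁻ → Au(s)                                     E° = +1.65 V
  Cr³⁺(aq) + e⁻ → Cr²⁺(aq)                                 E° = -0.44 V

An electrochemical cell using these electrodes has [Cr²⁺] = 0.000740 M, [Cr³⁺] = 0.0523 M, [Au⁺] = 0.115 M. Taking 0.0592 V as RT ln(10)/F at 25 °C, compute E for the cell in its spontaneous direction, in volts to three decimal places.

+1.925 V

Au⁺/Au is the cathode (higher E°), Cr³⁺/Cr²⁺ the anode: E°cell = +1.65 − (-0.44) = +2.09 V, n = 1.
Overall: Au⁺(aq) + Cr²⁺(aq) → Au(s) + Cr³⁺(aq)
Q = [Cr³⁺] / ([Au⁺]·[Cr²⁺]); log Q = 2.789.
E = E° − (0.0592/n) log Q = +2.09 − (0.0592/1)(2.789) = +1.925 V.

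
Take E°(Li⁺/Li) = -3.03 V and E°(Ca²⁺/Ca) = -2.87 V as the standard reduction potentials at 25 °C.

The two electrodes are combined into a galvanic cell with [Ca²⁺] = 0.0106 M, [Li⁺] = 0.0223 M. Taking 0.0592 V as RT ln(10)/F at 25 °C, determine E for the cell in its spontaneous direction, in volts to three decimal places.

Ca²⁺/Ca is the cathode (higher E°), Li⁺/Li the anode: E°cell = -2.87 − (-3.03) = +0.16 V, n = 2.
Overall: Ca²⁺(aq) + 2 Li(s) → Ca(s) + 2 Li⁺(aq)
Q = [Li⁺]^2 / ([Ca²⁺]); log Q = -1.329.
E = E° − (0.0592/n) log Q = +0.16 − (0.0592/2)(-1.329) = +0.199 V.

+0.199 V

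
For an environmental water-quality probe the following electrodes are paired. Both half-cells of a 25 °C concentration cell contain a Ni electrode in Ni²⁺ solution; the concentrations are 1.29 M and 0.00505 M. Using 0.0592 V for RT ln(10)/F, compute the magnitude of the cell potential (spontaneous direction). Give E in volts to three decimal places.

For a concentration cell E°cell = 0. The 1.29 M side is the cathode (reduction is favoured where [Ni²⁺] is higher).
With n = 2, E = −(0.0592/2) log([Ni²⁺]ₐₙ/[Ni²⁺]꜀ₐₜ) = −(0.0592/2) log(0.00505/1.29) = −(0.0592/2)(-2.407) = +0.071 V.

+0.071 V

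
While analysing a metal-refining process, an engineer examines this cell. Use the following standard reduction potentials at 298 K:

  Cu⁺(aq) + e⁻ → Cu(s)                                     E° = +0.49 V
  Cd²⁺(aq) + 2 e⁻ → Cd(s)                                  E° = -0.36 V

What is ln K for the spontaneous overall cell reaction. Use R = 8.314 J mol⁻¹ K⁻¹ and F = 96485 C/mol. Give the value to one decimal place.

Cathode: Cu⁺/Cu; anode: Cd²⁺/Cd. E°cell = (+0.49) − (-0.36) = +0.85 V, with n = 2.
ΔG° = −nFE° = −RT ln K, so ln K = nFE°/(RT) = (2)(96485)(+0.85) / ((8.314)(298)) = 66.204.

66.2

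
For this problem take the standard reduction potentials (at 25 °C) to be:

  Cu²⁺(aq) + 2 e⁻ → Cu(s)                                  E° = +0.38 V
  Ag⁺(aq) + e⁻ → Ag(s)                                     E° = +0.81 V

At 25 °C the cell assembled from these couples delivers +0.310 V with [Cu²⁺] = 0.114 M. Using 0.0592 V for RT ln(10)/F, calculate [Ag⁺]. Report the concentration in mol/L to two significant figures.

0.0032 M

Ag⁺/Ag is the cathode, Cu²⁺/Cu the anode: E°cell = +0.43 V, n = 2.
Overall reaction: 2 Ag⁺(aq) + Cu(s) → 2 Ag(s) + Cu²⁺(aq); Q = [Cu²⁺]^1/[Ag⁺]^2.
From E = E° − (0.0592/n) log Q: log Q = (E° − E)·n/0.0592 = (+0.43 − (+0.310))·2/0.0592 = 4.0541.
So 2·log[Ag⁺] = 1·log(0.114) − log Q = -0.9431 − (4.0541) = -4.9972; log[Ag⁺] = -4.9972 / 2 = -2.4986; [Ag⁺] = 10^(-2.4986) ≈ 0.0032 M.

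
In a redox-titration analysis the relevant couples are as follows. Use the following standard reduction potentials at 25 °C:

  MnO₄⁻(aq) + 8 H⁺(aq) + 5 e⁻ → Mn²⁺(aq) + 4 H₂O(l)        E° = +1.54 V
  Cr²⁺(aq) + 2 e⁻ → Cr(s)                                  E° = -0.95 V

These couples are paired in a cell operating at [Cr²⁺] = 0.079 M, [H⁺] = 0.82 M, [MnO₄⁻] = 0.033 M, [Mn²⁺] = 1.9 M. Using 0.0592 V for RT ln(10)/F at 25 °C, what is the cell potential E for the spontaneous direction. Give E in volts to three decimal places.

+2.494 V

MnO₄⁻/Mn²⁺ is the cathode (higher E°), Cr²⁺/Cr the anode: E°cell = +1.54 − (-0.95) = +2.49 V, n = 10.
Overall: 2 MnO₄⁻(aq) + 16 H⁺(aq) + 5 Cr(s) → 2 Mn²⁺(aq) + 8 H₂O(l) + 5 Cr²⁺(aq)
Q = [Mn²⁺]^2·[Cr²⁺]^5 / ([MnO₄⁻]^2·[H⁺]^16); log Q = -0.612.
E = E° − (0.0592/n) log Q = +2.49 − (0.0592/10)(-0.612) = +2.494 V.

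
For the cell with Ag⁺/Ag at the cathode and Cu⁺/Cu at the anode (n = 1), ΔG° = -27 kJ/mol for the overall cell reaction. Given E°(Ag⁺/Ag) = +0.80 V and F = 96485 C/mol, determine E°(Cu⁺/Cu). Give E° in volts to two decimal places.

E°cell = −ΔG°/(nF) = −(-27×10³)/((1)(96485)) = +0.280 V.
Since Ag⁺/Ag is the cathode and Cu⁺/Cu the anode, E°cell = E°(Ag⁺/Ag) − E°(Cu⁺/Cu).
So E°(Cu⁺/Cu) = E°(Ag⁺/Ag) − E°cell = (+0.80) − (+0.280) = +0.52 V.

+0.52 V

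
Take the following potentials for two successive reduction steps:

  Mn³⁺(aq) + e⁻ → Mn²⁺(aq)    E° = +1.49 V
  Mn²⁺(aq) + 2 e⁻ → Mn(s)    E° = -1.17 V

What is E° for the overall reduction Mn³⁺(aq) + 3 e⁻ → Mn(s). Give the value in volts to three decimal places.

-0.283 V

Standard free energies of sequential steps add: ΔG°₃ = ΔG°₁ + ΔG°₂, so n₃E°₃ = n₁E°₁ + n₂E°₂.
E°₃ = (1×+1.49 + 2×-1.17) / 3 = (-0.850) / 3 = -0.283 V.
Simply averaging or adding the two E° values would be wrong; the electron-weighted sum is required.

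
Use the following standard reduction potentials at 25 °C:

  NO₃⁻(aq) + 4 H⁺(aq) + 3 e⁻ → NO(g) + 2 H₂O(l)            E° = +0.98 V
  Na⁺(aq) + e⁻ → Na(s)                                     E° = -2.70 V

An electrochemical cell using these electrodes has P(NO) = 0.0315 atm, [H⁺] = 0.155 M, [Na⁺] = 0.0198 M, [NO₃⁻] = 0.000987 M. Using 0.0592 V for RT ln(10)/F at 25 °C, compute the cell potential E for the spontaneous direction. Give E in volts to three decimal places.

+3.687 V

NO₃⁻/NO is the cathode (higher E°), Na⁺/Na the anode: E°cell = +0.98 − (-2.70) = +3.68 V, n = 3.
Overall: NO₃⁻(aq) + 4 H⁺(aq) + 3 Na(s) → NO(g) + 2 H₂O(l) + 3 Na⁺(aq)
Q = P(NO)·[Na⁺]^3 / ([NO₃⁻]·[H⁺]^4); log Q = -0.367.
E = E° − (0.0592/n) log Q = +3.68 − (0.0592/3)(-0.367) = +3.687 V.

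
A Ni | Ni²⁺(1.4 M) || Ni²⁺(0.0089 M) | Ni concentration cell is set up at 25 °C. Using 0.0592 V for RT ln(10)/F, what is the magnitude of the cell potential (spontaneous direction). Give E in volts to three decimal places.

For a concentration cell E°cell = 0. The 1.4 M side is the cathode (reduction is favoured where [Ni²⁺] is higher).
With n = 2, E = −(0.0592/2) log([Ni²⁺]ₐₙ/[Ni²⁺]꜀ₐₜ) = −(0.0592/2) log(0.0089/1.4) = −(0.0592/2)(-2.197) = +0.065 V.

+0.065 V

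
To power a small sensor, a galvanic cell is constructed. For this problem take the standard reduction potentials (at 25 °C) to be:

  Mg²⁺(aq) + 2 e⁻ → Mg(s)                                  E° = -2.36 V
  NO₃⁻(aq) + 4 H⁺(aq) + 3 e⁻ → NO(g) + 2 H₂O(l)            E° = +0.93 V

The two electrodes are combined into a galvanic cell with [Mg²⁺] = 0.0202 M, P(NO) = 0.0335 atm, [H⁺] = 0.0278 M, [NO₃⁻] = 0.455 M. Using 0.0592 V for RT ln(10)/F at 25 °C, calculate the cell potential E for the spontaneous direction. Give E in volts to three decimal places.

NO₃⁻/NO is the cathode (higher E°), Mg²⁺/Mg the anode: E°cell = +0.93 − (-2.36) = +3.29 V, n = 6.
Overall: 2 NO₃⁻(aq) + 8 H⁺(aq) + 3 Mg(s) → 2 NO(g) + 4 H₂O(l) + 3 Mg²⁺(aq)
Q = P(NO)^2·[Mg²⁺]^3 / ([NO₃⁻]^2·[H⁺]^8); log Q = 5.098.
E = E° − (0.0592/n) log Q = +3.29 − (0.0592/6)(5.098) = +3.240 V.

+3.240 V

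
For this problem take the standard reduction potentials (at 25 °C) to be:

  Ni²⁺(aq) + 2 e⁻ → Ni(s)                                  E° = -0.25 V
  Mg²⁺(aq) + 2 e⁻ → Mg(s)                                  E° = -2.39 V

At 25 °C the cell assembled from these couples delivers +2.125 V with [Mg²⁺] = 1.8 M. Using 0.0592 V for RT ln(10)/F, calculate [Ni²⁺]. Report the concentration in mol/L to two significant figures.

Ni²⁺/Ni is the cathode, Mg²⁺/Mg the anode: E°cell = +2.14 V, n = 2.
Overall reaction: Ni²⁺(aq) + Mg(s) → Ni(s) + Mg²⁺(aq); Q = [Mg²⁺]^1/[Ni²⁺]^1.
From E = E° − (0.0592/n) log Q: log Q = (E° − E)·n/0.0592 = (+2.14 − (+2.125))·2/0.0592 = 0.5068.
So 1·log[Ni²⁺] = 1·log(1.8) − log Q = 0.2553 − (0.5068) = -0.2515; [Ni²⁺] = 10^(-0.2515) ≈ 0.56 M.

0.56 M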